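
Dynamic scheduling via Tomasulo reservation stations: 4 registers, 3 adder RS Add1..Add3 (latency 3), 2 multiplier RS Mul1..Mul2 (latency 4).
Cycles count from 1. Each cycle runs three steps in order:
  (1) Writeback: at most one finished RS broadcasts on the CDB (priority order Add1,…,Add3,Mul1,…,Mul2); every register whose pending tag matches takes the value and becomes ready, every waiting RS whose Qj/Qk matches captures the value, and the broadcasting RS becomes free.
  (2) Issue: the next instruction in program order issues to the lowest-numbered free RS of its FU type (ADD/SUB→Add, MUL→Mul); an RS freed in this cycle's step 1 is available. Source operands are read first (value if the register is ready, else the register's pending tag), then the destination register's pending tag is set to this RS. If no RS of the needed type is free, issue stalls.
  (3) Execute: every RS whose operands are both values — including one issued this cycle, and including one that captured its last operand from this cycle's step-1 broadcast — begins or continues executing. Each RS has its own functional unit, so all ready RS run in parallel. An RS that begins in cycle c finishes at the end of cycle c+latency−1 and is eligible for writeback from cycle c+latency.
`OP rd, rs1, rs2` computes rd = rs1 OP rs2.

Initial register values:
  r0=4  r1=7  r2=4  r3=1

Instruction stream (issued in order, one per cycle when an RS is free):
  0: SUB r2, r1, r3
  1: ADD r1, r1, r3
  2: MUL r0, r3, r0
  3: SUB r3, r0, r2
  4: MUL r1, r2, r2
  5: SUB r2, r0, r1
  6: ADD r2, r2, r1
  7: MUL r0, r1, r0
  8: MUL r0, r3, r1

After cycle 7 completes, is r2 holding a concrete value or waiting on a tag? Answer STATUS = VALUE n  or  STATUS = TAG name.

cycle 1: issue SUB r2<-Add1 // r0:4,r1:7,r2:Add1,r3:1
cycle 2: issue ADD r1<-Add2 // r0:4,r1:Add2,r2:Add1,r3:1
cycle 3: issue MUL r0<-Mul1 // r0:Mul1,r1:Add2,r2:Add1,r3:1
cycle 4: CDB Add1=6; issue SUB r3<-Add1 // r0:Mul1,r1:Add2,r2:6,r3:Add1
cycle 5: CDB Add2=8; issue MUL r1<-Mul2 // r0:Mul1,r1:Mul2,r2:6,r3:Add1
cycle 6: issue SUB r2<-Add2 // r0:Mul1,r1:Mul2,r2:Add2,r3:Add1
cycle 7: CDB Mul1=4; issue ADD r2<-Add3 // r0:4,r1:Mul2,r2:Add3,r3:Add1

STATUS = TAG Add3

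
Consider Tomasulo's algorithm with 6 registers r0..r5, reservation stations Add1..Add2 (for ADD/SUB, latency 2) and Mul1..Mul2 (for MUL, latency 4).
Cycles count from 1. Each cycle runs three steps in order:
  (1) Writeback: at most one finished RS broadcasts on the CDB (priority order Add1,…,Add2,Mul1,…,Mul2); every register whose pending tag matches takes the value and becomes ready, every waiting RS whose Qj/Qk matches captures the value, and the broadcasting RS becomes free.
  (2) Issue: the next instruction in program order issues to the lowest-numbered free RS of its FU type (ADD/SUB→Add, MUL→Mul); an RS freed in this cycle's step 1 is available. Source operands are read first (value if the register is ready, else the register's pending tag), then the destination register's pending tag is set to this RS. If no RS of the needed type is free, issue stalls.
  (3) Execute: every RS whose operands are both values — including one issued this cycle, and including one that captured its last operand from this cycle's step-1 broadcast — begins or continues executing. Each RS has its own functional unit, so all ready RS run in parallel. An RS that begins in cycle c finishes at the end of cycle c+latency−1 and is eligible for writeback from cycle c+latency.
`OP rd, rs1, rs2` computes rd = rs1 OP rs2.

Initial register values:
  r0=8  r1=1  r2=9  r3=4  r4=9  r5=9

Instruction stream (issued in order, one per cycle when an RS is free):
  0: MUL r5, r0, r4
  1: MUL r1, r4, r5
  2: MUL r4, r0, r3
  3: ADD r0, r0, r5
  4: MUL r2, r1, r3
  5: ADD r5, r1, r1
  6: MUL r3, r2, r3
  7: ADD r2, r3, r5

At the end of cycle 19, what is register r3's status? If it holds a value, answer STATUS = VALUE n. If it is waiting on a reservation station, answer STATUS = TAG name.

cycle 1: issue MUL r5<-Mul1 // r0:8,r1:1,r2:9,r3:4,r4:9,r5:Mul1
cycle 2: issue MUL r1<-Mul2 // r0:8,r1:Mul2,r2:9,r3:4,r4:9,r5:Mul1
cycle 3: stall // r0:8,r1:Mul2,r2:9,r3:4,r4:9,r5:Mul1
cycle 4: stall // r0:8,r1:Mul2,r2:9,r3:4,r4:9,r5:Mul1
cycle 5: CDB Mul1=72; issue MUL r4<-Mul1 // r0:8,r1:Mul2,r2:9,r3:4,r4:Mul1,r5:72
cycle 6: issue ADD r0<-Add1 // r0:Add1,r1:Mul2,r2:9,r3:4,r4:Mul1,r5:72
cycle 7: stall // r0:Add1,r1:Mul2,r2:9,r3:4,r4:Mul1,r5:72
cycle 8: CDB Add1=80; stall // r0:80,r1:Mul2,r2:9,r3:4,r4:Mul1,r5:72
cycle 9: CDB Mul1=32; issue MUL r2<-Mul1 // r0:80,r1:Mul2,r2:Mul1,r3:4,r4:32,r5:72
cycle 10: CDB Mul2=648; issue ADD r5<-Add1 // r0:80,r1:648,r2:Mul1,r3:4,r4:32,r5:Add1
cycle 11: issue MUL r3<-Mul2 // r0:80,r1:648,r2:Mul1,r3:Mul2,r4:32,r5:Add1
cycle 12: CDB Add1=1296; issue ADD r2<-Add1 // r0:80,r1:648,r2:Add1,r3:Mul2,r4:32,r5:1296
cycle 13: - // r0:80,r1:648,r2:Add1,r3:Mul2,r4:32,r5:1296
cycle 14: CDB Mul1=2592 // r0:80,r1:648,r2:Add1,r3:Mul2,r4:32,r5:1296
cycle 15: - // r0:80,r1:648,r2:Add1,r3:Mul2,r4:32,r5:1296
cycle 16: - // r0:80,r1:648,r2:Add1,r3:Mul2,r4:32,r5:1296
cycle 17: - // r0:80,r1:648,r2:Add1,r3:Mul2,r4:32,r5:1296
cycle 18: CDB Mul2=10368 // r0:80,r1:648,r2:Add1,r3:10368,r4:32,r5:1296
cycle 19: - // r0:80,r1:648,r2:Add1,r3:10368,r4:32,r5:1296

STATUS = VALUE 10368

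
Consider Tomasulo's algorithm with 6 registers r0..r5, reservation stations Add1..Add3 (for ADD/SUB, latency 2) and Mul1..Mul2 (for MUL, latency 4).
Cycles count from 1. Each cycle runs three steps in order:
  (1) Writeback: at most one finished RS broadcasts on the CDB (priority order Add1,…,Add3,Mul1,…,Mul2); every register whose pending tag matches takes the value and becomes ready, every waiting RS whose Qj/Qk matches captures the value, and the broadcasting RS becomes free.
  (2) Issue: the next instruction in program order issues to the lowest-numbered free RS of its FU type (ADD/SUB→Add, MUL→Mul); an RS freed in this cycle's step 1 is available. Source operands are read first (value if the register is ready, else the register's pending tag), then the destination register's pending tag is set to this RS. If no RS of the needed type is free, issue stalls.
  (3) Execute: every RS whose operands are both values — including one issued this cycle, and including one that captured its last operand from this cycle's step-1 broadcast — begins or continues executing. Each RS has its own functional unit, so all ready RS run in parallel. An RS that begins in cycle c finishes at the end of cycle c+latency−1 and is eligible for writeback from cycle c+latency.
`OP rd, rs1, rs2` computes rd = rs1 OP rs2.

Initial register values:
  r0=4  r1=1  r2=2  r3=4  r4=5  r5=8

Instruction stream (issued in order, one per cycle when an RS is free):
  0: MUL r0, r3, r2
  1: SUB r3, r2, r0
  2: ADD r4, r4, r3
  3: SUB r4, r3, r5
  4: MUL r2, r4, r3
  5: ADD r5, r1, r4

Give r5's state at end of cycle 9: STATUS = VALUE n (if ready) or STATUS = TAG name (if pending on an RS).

STATUS = TAG Add1

cycle 1: issue MUL r0<-Mul1 // r0:Mul1,r1:1,r2:2,r3:4,r4:5,r5:8
cycle 2: issue SUB r3<-Add1 // r0:Mul1,r1:1,r2:2,r3:Add1,r4:5,r5:8
cycle 3: issue ADD r4<-Add2 // r0:Mul1,r1:1,r2:2,r3:Add1,r4:Add2,r5:8
cycle 4: issue SUB r4<-Add3 // r0:Mul1,r1:1,r2:2,r3:Add1,r4:Add3,r5:8
cycle 5: CDB Mul1=8; issue MUL r2<-Mul1 // r0:8,r1:1,r2:Mul1,r3:Add1,r4:Add3,r5:8
cycle 6: stall // r0:8,r1:1,r2:Mul1,r3:Add1,r4:Add3,r5:8
cycle 7: CDB Add1=-6; issue ADD r5<-Add1 // r0:8,r1:1,r2:Mul1,r3:-6,r4:Add3,r5:Add1
cycle 8: - // r0:8,r1:1,r2:Mul1,r3:-6,r4:Add3,r5:Add1
cycle 9: CDB Add2=-1 // r0:8,r1:1,r2:Mul1,r3:-6,r4:Add3,r5:Add1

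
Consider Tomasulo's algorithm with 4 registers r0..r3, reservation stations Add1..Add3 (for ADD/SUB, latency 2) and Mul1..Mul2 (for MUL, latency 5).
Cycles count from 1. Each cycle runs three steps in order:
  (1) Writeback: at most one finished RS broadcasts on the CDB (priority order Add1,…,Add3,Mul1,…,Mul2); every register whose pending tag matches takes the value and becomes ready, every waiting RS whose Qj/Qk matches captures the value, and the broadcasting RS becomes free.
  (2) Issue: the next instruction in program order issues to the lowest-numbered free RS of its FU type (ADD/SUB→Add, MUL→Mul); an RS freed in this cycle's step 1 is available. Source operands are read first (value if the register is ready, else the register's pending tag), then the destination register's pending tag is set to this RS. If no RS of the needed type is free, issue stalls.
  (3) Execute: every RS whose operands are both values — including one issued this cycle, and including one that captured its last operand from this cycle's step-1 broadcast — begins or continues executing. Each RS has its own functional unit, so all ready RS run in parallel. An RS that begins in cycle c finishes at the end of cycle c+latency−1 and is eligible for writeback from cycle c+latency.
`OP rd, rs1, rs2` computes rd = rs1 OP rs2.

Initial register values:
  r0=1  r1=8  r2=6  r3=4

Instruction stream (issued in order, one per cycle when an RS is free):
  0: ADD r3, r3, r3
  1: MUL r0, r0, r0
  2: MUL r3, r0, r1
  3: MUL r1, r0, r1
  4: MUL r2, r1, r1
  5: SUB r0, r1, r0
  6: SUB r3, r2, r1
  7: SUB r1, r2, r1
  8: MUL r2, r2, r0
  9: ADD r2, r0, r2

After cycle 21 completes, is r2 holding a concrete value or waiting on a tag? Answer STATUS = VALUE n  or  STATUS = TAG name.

STATUS = TAG Add3

  c1: issue ADD r3<-Add1  regs: r0:1,r1:8,r2:6,r3:Add1
  c2: issue MUL r0<-Mul1  regs: r0:Mul1,r1:8,r2:6,r3:Add1
  c3: CDB Add1=8; issue MUL r3<-Mul2  regs: r0:Mul1,r1:8,r2:6,r3:Mul2
  c4: stall  regs: r0:Mul1,r1:8,r2:6,r3:Mul2
  c5: stall  regs: r0:Mul1,r1:8,r2:6,r3:Mul2
  c6: stall  regs: r0:Mul1,r1:8,r2:6,r3:Mul2
  c7: CDB Mul1=1; issue MUL r1<-Mul1  regs: r0:1,r1:Mul1,r2:6,r3:Mul2
  c8: stall  regs: r0:1,r1:Mul1,r2:6,r3:Mul2
  c9: stall  regs: r0:1,r1:Mul1,r2:6,r3:Mul2
  c10: stall  regs: r0:1,r1:Mul1,r2:6,r3:Mul2
  c11: stall  regs: r0:1,r1:Mul1,r2:6,r3:Mul2
  c12: CDB Mul1=8; issue MUL r2<-Mul1  regs: r0:1,r1:8,r2:Mul1,r3:Mul2
  c13: CDB Mul2=8; issue SUB r0<-Add1  regs: r0:Add1,r1:8,r2:Mul1,r3:8
  c14: issue SUB r3<-Add2  regs: r0:Add1,r1:8,r2:Mul1,r3:Add2
  c15: CDB Add1=7; issue SUB r1<-Add1  regs: r0:7,r1:Add1,r2:Mul1,r3:Add2
  c16: issue MUL r2<-Mul2  regs: r0:7,r1:Add1,r2:Mul2,r3:Add2
  c17: CDB Mul1=64; issue ADD r2<-Add3  regs: r0:7,r1:Add1,r2:Add3,r3:Add2
  c18: -  regs: r0:7,r1:Add1,r2:Add3,r3:Add2
  c19: CDB Add1=56  regs: r0:7,r1:56,r2:Add3,r3:Add2
  c20: CDB Add2=56  regs: r0:7,r1:56,r2:Add3,r3:56
  c21: -  regs: r0:7,r1:56,r2:Add3,r3:56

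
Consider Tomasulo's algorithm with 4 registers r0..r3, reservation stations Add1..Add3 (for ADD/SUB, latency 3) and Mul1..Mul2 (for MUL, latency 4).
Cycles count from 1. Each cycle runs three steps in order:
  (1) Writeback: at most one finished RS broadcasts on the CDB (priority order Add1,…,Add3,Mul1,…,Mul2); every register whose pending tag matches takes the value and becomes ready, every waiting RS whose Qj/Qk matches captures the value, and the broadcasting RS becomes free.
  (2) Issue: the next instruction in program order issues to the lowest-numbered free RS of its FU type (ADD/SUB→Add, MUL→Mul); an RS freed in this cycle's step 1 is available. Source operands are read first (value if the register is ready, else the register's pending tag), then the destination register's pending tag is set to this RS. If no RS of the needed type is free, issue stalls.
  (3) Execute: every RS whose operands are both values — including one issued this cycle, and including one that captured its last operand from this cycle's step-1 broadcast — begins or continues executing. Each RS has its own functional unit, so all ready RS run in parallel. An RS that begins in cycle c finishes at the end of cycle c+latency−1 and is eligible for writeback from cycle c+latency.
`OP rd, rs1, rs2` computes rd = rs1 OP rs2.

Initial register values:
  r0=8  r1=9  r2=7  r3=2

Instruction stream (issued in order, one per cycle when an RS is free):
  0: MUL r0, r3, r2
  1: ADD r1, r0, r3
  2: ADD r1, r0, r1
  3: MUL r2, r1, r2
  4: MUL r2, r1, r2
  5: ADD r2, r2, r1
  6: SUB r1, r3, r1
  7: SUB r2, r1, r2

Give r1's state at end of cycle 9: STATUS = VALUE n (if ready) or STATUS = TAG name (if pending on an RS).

STATUS = TAG Add1

cycle 1: issue MUL r0<-Mul1 // r0:Mul1,r1:9,r2:7,r3:2
cycle 2: issue ADD r1<-Add1 // r0:Mul1,r1:Add1,r2:7,r3:2
cycle 3: issue ADD r1<-Add2 // r0:Mul1,r1:Add2,r2:7,r3:2
cycle 4: issue MUL r2<-Mul2 // r0:Mul1,r1:Add2,r2:Mul2,r3:2
cycle 5: CDB Mul1=14; issue MUL r2<-Mul1 // r0:14,r1:Add2,r2:Mul1,r3:2
cycle 6: issue ADD r2<-Add3 // r0:14,r1:Add2,r2:Add3,r3:2
cycle 7: stall // r0:14,r1:Add2,r2:Add3,r3:2
cycle 8: CDB Add1=16; issue SUB r1<-Add1 // r0:14,r1:Add1,r2:Add3,r3:2
cycle 9: stall // r0:14,r1:Add1,r2:Add3,r3:2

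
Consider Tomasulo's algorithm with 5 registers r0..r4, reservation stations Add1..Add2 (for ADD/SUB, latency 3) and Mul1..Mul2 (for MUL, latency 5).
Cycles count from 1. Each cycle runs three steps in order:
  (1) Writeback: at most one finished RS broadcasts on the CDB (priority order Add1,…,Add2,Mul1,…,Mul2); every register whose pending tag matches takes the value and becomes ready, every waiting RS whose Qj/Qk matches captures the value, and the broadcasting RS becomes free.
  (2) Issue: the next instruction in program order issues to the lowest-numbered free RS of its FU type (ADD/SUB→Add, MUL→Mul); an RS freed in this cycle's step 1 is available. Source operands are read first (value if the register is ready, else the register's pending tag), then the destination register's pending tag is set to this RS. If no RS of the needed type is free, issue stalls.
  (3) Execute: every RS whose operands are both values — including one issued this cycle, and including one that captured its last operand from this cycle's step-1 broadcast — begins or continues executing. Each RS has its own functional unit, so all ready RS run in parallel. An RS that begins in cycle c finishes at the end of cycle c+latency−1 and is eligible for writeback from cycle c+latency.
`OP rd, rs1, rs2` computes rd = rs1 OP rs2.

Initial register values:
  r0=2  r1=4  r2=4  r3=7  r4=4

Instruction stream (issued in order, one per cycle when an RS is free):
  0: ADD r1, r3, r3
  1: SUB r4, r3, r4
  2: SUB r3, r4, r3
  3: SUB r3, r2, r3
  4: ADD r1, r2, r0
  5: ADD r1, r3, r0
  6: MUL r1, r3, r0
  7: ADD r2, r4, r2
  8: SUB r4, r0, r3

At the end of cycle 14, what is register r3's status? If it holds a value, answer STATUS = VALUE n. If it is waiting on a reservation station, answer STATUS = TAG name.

  c1: issue ADD r1<-Add1  regs: r0:2,r1:Add1,r2:4,r3:7,r4:4
  c2: issue SUB r4<-Add2  regs: r0:2,r1:Add1,r2:4,r3:7,r4:Add2
  c3: stall  regs: r0:2,r1:Add1,r2:4,r3:7,r4:Add2
  c4: CDB Add1=14; issue SUB r3<-Add1  regs: r0:2,r1:14,r2:4,r3:Add1,r4:Add2
  c5: CDB Add2=3; issue SUB r3<-Add2  regs: r0:2,r1:14,r2:4,r3:Add2,r4:3
  c6: stall  regs: r0:2,r1:14,r2:4,r3:Add2,r4:3
  c7: stall  regs: r0:2,r1:14,r2:4,r3:Add2,r4:3
  c8: CDB Add1=-4; issue ADD r1<-Add1  regs: r0:2,r1:Add1,r2:4,r3:Add2,r4:3
  c9: stall  regs: r0:2,r1:Add1,r2:4,r3:Add2,r4:3
  c10: stall  regs: r0:2,r1:Add1,r2:4,r3:Add2,r4:3
  c11: CDB Add1=6; issue ADD r1<-Add1  regs: r0:2,r1:Add1,r2:4,r3:Add2,r4:3
  c12: CDB Add2=8; issue MUL r1<-Mul1  regs: r0:2,r1:Mul1,r2:4,r3:8,r4:3
  c13: issue ADD r2<-Add2  regs: r0:2,r1:Mul1,r2:Add2,r3:8,r4:3
  c14: stall  regs: r0:2,r1:Mul1,r2:Add2,r3:8,r4:3

STATUS = VALUE 8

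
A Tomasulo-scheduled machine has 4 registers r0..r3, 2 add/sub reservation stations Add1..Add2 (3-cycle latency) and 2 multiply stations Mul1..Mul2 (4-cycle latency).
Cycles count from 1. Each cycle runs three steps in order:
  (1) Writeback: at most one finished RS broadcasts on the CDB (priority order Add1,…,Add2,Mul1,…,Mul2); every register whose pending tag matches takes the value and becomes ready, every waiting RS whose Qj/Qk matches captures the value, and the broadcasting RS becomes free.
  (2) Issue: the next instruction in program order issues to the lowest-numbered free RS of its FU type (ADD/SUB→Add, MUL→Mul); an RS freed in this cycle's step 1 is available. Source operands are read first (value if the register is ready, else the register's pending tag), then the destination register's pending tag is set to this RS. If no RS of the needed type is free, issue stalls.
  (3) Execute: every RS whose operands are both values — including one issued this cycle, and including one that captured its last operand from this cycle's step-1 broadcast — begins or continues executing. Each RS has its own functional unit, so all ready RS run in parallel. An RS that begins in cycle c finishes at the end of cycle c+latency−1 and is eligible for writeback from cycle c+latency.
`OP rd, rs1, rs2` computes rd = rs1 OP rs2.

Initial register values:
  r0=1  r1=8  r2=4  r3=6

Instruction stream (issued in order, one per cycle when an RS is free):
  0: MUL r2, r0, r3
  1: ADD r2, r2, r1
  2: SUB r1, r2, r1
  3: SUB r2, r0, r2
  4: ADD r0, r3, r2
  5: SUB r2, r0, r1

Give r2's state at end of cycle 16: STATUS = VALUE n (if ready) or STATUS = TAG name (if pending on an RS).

STATUS = TAG Add2

cycle 1: issue MUL r2<-Mul1 // r0:1,r1:8,r2:Mul1,r3:6
cycle 2: issue ADD r2<-Add1 // r0:1,r1:8,r2:Add1,r3:6
cycle 3: issue SUB r1<-Add2 // r0:1,r1:Add2,r2:Add1,r3:6
cycle 4: stall // r0:1,r1:Add2,r2:Add1,r3:6
cycle 5: CDB Mul1=6; stall // r0:1,r1:Add2,r2:Add1,r3:6
cycle 6: stall // r0:1,r1:Add2,r2:Add1,r3:6
cycle 7: stall // r0:1,r1:Add2,r2:Add1,r3:6
cycle 8: CDB Add1=14; issue SUB r2<-Add1 // r0:1,r1:Add2,r2:Add1,r3:6
cycle 9: stall // r0:1,r1:Add2,r2:Add1,r3:6
cycle 10: stall // r0:1,r1:Add2,r2:Add1,r3:6
cycle 11: CDB Add1=-13; issue ADD r0<-Add1 // r0:Add1,r1:Add2,r2:-13,r3:6
cycle 12: CDB Add2=6; issue SUB r2<-Add2 // r0:Add1,r1:6,r2:Add2,r3:6
cycle 13: - // r0:Add1,r1:6,r2:Add2,r3:6
cycle 14: CDB Add1=-7 // r0:-7,r1:6,r2:Add2,r3:6
cycle 15: - // r0:-7,r1:6,r2:Add2,r3:6
cycle 16: - // r0:-7,r1:6,r2:Add2,r3:6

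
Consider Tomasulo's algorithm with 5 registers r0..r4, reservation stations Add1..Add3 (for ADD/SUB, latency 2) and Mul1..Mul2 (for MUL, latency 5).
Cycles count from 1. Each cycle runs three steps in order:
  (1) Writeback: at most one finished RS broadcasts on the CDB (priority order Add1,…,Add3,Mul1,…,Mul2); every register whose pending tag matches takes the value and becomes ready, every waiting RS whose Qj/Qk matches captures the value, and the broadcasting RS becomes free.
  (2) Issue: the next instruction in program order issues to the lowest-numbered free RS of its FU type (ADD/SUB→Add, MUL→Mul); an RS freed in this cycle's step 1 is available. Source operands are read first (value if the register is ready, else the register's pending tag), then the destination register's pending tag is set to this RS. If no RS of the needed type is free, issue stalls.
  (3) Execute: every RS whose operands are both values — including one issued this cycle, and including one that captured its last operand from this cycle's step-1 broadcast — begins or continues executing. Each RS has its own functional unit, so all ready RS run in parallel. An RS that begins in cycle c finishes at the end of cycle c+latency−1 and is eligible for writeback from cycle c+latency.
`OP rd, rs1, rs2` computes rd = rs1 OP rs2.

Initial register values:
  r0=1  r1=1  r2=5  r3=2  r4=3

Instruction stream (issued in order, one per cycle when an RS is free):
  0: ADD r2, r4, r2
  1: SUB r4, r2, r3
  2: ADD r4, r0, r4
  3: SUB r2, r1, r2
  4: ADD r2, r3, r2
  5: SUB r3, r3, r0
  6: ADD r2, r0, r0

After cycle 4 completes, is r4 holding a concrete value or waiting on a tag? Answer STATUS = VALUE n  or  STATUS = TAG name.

  c1: issue ADD r2<-Add1  regs: r0:1,r1:1,r2:Add1,r3:2,r4:3
  c2: issue SUB r4<-Add2  regs: r0:1,r1:1,r2:Add1,r3:2,r4:Add2
  c3: CDB Add1=8; issue ADD r4<-Add1  regs: r0:1,r1:1,r2:8,r3:2,r4:Add1
  c4: issue SUB r2<-Add3  regs: r0:1,r1:1,r2:Add3,r3:2,r4:Add1

STATUS = TAG Add1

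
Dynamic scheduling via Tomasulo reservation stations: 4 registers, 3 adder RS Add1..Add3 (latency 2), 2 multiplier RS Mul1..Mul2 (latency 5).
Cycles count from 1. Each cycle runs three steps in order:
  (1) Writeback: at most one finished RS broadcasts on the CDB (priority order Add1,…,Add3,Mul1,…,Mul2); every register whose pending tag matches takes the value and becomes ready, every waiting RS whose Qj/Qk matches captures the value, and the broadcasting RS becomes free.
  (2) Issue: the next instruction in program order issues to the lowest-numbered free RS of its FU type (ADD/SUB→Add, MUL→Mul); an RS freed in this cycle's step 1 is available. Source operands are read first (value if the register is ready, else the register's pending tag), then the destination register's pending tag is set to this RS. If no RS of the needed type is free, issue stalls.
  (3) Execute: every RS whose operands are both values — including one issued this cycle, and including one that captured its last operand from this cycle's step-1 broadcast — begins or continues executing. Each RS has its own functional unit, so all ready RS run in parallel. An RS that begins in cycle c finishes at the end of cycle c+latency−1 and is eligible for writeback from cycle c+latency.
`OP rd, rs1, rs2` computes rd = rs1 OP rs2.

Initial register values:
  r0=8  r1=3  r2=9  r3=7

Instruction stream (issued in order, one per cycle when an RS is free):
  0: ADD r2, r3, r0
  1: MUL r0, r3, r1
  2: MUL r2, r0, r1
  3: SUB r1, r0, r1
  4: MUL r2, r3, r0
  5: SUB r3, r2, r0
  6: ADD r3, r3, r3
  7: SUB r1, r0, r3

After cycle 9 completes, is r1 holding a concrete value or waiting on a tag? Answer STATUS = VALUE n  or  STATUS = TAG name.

STATUS = VALUE 18

c1: issue ADD r2<-Add1 | r0:8,r1:3,r2:Add1,r3:7
c2: issue MUL r0<-Mul1 | r0:Mul1,r1:3,r2:Add1,r3:7
c3: CDB Add1=15; issue MUL r2<-Mul2 | r0:Mul1,r1:3,r2:Mul2,r3:7
c4: issue SUB r1<-Add1 | r0:Mul1,r1:Add1,r2:Mul2,r3:7
c5: stall | r0:Mul1,r1:Add1,r2:Mul2,r3:7
c6: stall | r0:Mul1,r1:Add1,r2:Mul2,r3:7
c7: CDB Mul1=21; issue MUL r2<-Mul1 | r0:21,r1:Add1,r2:Mul1,r3:7
c8: issue SUB r3<-Add2 | r0:21,r1:Add1,r2:Mul1,r3:Add2
c9: CDB Add1=18; issue ADD r3<-Add1 | r0:21,r1:18,r2:Mul1,r3:Add1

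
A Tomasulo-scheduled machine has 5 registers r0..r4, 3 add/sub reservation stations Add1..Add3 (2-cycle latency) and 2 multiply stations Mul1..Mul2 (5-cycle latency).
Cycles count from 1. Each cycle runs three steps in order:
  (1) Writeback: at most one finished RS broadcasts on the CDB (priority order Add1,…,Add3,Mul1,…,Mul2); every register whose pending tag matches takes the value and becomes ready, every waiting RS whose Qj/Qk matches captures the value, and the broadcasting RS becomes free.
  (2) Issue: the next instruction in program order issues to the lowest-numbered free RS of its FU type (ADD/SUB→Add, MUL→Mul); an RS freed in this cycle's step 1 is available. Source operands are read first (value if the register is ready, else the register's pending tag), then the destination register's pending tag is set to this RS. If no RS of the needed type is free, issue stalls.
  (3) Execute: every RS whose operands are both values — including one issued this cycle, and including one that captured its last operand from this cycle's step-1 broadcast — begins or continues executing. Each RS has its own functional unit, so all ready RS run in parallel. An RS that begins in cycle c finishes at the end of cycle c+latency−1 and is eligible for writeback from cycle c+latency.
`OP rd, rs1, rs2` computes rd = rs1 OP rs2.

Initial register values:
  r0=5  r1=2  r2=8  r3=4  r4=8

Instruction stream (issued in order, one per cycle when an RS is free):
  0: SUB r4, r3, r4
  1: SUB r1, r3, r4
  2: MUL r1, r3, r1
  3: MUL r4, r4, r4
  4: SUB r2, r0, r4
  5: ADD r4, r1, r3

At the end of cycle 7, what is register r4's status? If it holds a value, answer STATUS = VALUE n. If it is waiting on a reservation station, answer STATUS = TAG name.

c1: issue SUB r4<-Add1 | r0:5,r1:2,r2:8,r3:4,r4:Add1
c2: issue SUB r1<-Add2 | r0:5,r1:Add2,r2:8,r3:4,r4:Add1
c3: CDB Add1=-4; issue MUL r1<-Mul1 | r0:5,r1:Mul1,r2:8,r3:4,r4:-4
c4: issue MUL r4<-Mul2 | r0:5,r1:Mul1,r2:8,r3:4,r4:Mul2
c5: CDB Add2=8; issue SUB r2<-Add1 | r0:5,r1:Mul1,r2:Add1,r3:4,r4:Mul2
c6: issue ADD r4<-Add2 | r0:5,r1:Mul1,r2:Add1,r3:4,r4:Add2
c7: - | r0:5,r1:Mul1,r2:Add1,r3:4,r4:Add2

STATUS = TAG Add2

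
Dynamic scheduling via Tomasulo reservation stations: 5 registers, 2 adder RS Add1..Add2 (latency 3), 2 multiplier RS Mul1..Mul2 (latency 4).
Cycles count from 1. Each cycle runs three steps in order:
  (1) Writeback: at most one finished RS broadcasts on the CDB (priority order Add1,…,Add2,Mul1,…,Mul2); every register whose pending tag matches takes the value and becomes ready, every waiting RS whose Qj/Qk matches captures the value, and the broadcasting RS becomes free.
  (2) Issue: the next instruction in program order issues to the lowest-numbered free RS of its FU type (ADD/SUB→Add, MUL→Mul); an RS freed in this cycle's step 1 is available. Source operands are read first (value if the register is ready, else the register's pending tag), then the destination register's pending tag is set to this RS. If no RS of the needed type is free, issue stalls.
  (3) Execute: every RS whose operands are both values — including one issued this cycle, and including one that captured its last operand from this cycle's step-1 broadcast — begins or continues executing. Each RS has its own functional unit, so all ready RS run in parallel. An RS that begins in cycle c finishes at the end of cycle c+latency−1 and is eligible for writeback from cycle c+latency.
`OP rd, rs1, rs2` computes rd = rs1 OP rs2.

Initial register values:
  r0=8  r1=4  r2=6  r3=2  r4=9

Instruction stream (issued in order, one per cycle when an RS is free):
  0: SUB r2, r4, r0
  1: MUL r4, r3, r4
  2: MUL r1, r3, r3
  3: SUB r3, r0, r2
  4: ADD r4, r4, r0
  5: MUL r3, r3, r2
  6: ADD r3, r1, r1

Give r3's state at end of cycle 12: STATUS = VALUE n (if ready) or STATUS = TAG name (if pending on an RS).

cycle 1: issue SUB r2<-Add1 // r0:8,r1:4,r2:Add1,r3:2,r4:9
cycle 2: issue MUL r4<-Mul1 // r0:8,r1:4,r2:Add1,r3:2,r4:Mul1
cycle 3: issue MUL r1<-Mul2 // r0:8,r1:Mul2,r2:Add1,r3:2,r4:Mul1
cycle 4: CDB Add1=1; issue SUB r3<-Add1 // r0:8,r1:Mul2,r2:1,r3:Add1,r4:Mul1
cycle 5: issue ADD r4<-Add2 // r0:8,r1:Mul2,r2:1,r3:Add1,r4:Add2
cycle 6: CDB Mul1=18; issue MUL r3<-Mul1 // r0:8,r1:Mul2,r2:1,r3:Mul1,r4:Add2
cycle 7: CDB Add1=7; issue ADD r3<-Add1 // r0:8,r1:Mul2,r2:1,r3:Add1,r4:Add2
cycle 8: CDB Mul2=4 // r0:8,r1:4,r2:1,r3:Add1,r4:Add2
cycle 9: CDB Add2=26 // r0:8,r1:4,r2:1,r3:Add1,r4:26
cycle 10: - // r0:8,r1:4,r2:1,r3:Add1,r4:26
cycle 11: CDB Add1=8 // r0:8,r1:4,r2:1,r3:8,r4:26
cycle 12: CDB Mul1=7 // r0:8,r1:4,r2:1,r3:8,r4:26

STATUS = VALUE 8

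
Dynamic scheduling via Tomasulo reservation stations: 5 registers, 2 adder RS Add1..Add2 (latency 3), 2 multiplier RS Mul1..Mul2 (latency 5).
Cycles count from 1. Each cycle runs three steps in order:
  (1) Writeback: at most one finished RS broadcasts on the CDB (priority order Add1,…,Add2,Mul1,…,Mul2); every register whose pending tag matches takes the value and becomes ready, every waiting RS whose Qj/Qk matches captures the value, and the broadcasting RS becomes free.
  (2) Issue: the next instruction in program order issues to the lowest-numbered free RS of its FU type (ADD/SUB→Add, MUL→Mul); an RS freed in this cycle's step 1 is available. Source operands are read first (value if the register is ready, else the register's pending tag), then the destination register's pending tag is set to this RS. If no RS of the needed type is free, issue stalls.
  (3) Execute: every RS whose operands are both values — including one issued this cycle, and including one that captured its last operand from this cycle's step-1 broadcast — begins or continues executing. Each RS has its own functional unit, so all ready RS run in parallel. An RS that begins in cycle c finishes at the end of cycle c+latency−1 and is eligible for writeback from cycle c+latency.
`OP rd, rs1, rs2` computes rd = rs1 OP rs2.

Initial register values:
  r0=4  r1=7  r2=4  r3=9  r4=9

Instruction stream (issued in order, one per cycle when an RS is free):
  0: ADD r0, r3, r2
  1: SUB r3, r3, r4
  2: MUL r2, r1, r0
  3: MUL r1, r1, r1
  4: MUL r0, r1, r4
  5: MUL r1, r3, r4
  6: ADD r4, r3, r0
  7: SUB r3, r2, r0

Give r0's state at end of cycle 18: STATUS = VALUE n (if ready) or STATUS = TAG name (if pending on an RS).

c1: issue ADD r0<-Add1 | r0:Add1,r1:7,r2:4,r3:9,r4:9
c2: issue SUB r3<-Add2 | r0:Add1,r1:7,r2:4,r3:Add2,r4:9
c3: issue MUL r2<-Mul1 | r0:Add1,r1:7,r2:Mul1,r3:Add2,r4:9
c4: CDB Add1=13; issue MUL r1<-Mul2 | r0:13,r1:Mul2,r2:Mul1,r3:Add2,r4:9
c5: CDB Add2=0; stall | r0:13,r1:Mul2,r2:Mul1,r3:0,r4:9
c6: stall | r0:13,r1:Mul2,r2:Mul1,r3:0,r4:9
c7: stall | r0:13,r1:Mul2,r2:Mul1,r3:0,r4:9
c8: stall | r0:13,r1:Mul2,r2:Mul1,r3:0,r4:9
c9: CDB Mul1=91; issue MUL r0<-Mul1 | r0:Mul1,r1:Mul2,r2:91,r3:0,r4:9
c10: CDB Mul2=49; issue MUL r1<-Mul2 | r0:Mul1,r1:Mul2,r2:91,r3:0,r4:9
c11: issue ADD r4<-Add1 | r0:Mul1,r1:Mul2,r2:91,r3:0,r4:Add1
c12: issue SUB r3<-Add2 | r0:Mul1,r1:Mul2,r2:91,r3:Add2,r4:Add1
c13: - | r0:Mul1,r1:Mul2,r2:91,r3:Add2,r4:Add1
c14: - | r0:Mul1,r1:Mul2,r2:91,r3:Add2,r4:Add1
c15: CDB Mul1=441 | r0:441,r1:Mul2,r2:91,r3:Add2,r4:Add1
c16: CDB Mul2=0 | r0:441,r1:0,r2:91,r3:Add2,r4:Add1
c17: - | r0:441,r1:0,r2:91,r3:Add2,r4:Add1
c18: CDB Add1=441 | r0:441,r1:0,r2:91,r3:Add2,r4:441

STATUS = VALUE 441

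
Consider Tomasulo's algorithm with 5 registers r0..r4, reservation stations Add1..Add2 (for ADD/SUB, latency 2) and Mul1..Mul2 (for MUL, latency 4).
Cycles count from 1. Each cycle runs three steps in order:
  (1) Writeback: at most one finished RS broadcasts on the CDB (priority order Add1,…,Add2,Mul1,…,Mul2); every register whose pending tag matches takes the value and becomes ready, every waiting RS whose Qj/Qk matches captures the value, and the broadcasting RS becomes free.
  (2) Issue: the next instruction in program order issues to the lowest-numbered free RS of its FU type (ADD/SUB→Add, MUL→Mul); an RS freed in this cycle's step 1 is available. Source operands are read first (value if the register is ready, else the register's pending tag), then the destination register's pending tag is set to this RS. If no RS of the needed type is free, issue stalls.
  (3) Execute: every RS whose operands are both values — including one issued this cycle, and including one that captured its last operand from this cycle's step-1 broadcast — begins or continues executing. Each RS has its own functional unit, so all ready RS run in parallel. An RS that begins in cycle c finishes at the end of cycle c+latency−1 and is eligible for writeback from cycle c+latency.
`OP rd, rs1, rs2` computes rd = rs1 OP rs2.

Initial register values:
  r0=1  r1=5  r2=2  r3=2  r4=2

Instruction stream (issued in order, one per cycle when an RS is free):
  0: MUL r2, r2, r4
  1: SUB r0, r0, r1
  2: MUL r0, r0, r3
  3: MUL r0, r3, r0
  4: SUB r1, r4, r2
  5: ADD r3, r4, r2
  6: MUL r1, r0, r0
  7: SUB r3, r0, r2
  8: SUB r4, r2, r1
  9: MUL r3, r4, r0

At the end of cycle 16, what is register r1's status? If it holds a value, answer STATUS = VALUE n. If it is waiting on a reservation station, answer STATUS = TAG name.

STATUS = TAG Mul2

c1: issue MUL r2<-Mul1 | r0:1,r1:5,r2:Mul1,r3:2,r4:2
c2: issue SUB r0<-Add1 | r0:Add1,r1:5,r2:Mul1,r3:2,r4:2
c3: issue MUL r0<-Mul2 | r0:Mul2,r1:5,r2:Mul1,r3:2,r4:2
c4: CDB Add1=-4; stall | r0:Mul2,r1:5,r2:Mul1,r3:2,r4:2
c5: CDB Mul1=4; issue MUL r0<-Mul1 | r0:Mul1,r1:5,r2:4,r3:2,r4:2
c6: issue SUB r1<-Add1 | r0:Mul1,r1:Add1,r2:4,r3:2,r4:2
c7: issue ADD r3<-Add2 | r0:Mul1,r1:Add1,r2:4,r3:Add2,r4:2
c8: CDB Add1=-2; stall | r0:Mul1,r1:-2,r2:4,r3:Add2,r4:2
c9: CDB Add2=6; stall | r0:Mul1,r1:-2,r2:4,r3:6,r4:2
c10: CDB Mul2=-8; issue MUL r1<-Mul2 | r0:Mul1,r1:Mul2,r2:4,r3:6,r4:2
c11: issue SUB r3<-Add1 | r0:Mul1,r1:Mul2,r2:4,r3:Add1,r4:2
c12: issue SUB r4<-Add2 | r0:Mul1,r1:Mul2,r2:4,r3:Add1,r4:Add2
c13: stall | r0:Mul1,r1:Mul2,r2:4,r3:Add1,r4:Add2
c14: CDB Mul1=-16; issue MUL r3<-Mul1 | r0:-16,r1:Mul2,r2:4,r3:Mul1,r4:Add2
c15: - | r0:-16,r1:Mul2,r2:4,r3:Mul1,r4:Add2
c16: CDB Add1=-20 | r0:-16,r1:Mul2,r2:4,r3:Mul1,r4:Add2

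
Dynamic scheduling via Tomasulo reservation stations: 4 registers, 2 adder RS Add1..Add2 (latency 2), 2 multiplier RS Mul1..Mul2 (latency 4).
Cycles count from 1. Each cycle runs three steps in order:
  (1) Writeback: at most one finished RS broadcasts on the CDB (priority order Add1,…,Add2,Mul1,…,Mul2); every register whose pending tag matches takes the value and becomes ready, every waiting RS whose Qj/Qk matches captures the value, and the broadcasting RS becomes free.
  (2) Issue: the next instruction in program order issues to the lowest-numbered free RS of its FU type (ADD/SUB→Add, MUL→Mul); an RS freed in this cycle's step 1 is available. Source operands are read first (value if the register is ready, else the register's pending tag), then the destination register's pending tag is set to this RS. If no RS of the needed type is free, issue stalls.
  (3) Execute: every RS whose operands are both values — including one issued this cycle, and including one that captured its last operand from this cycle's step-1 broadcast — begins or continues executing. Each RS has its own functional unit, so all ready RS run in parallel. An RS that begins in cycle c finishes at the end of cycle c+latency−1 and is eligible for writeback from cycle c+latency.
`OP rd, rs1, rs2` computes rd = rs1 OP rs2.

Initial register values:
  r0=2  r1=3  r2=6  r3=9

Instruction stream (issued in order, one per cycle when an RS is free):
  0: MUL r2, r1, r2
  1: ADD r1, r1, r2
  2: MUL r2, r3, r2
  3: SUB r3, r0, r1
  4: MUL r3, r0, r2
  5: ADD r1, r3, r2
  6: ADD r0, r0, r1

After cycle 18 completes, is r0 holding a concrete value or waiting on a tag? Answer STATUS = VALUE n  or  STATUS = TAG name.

  c1: issue MUL r2<-Mul1  regs: r0:2,r1:3,r2:Mul1,r3:9
  c2: issue ADD r1<-Add1  regs: r0:2,r1:Add1,r2:Mul1,r3:9
  c3: issue MUL r2<-Mul2  regs: r0:2,r1:Add1,r2:Mul2,r3:9
  c4: issue SUB r3<-Add2  regs: r0:2,r1:Add1,r2:Mul2,r3:Add2
  c5: CDB Mul1=18; issue MUL r3<-Mul1  regs: r0:2,r1:Add1,r2:Mul2,r3:Mul1
  c6: stall  regs: r0:2,r1:Add1,r2:Mul2,r3:Mul1
  c7: CDB Add1=21; issue ADD r1<-Add1  regs: r0:2,r1:Add1,r2:Mul2,r3:Mul1
  c8: stall  regs: r0:2,r1:Add1,r2:Mul2,r3:Mul1
  c9: CDB Add2=-19; issue ADD r0<-Add2  regs: r0:Add2,r1:Add1,r2:Mul2,r3:Mul1
  c10: CDB Mul2=162  regs: r0:Add2,r1:Add1,r2:162,r3:Mul1
  c11: -  regs: r0:Add2,r1:Add1,r2:162,r3:Mul1
  c12: -  regs: r0:Add2,r1:Add1,r2:162,r3:Mul1
  c13: -  regs: r0:Add2,r1:Add1,r2:162,r3:Mul1
  c14: CDB Mul1=324  regs: r0:Add2,r1:Add1,r2:162,r3:324
  c15: -  regs: r0:Add2,r1:Add1,r2:162,r3:324
  c16: CDB Add1=486  regs: r0:Add2,r1:486,r2:162,r3:324
  c17: -  regs: r0:Add2,r1:486,r2:162,r3:324
  c18: CDB Add2=488  regs: r0:488,r1:486,r2:162,r3:324

STATUS = VALUE 488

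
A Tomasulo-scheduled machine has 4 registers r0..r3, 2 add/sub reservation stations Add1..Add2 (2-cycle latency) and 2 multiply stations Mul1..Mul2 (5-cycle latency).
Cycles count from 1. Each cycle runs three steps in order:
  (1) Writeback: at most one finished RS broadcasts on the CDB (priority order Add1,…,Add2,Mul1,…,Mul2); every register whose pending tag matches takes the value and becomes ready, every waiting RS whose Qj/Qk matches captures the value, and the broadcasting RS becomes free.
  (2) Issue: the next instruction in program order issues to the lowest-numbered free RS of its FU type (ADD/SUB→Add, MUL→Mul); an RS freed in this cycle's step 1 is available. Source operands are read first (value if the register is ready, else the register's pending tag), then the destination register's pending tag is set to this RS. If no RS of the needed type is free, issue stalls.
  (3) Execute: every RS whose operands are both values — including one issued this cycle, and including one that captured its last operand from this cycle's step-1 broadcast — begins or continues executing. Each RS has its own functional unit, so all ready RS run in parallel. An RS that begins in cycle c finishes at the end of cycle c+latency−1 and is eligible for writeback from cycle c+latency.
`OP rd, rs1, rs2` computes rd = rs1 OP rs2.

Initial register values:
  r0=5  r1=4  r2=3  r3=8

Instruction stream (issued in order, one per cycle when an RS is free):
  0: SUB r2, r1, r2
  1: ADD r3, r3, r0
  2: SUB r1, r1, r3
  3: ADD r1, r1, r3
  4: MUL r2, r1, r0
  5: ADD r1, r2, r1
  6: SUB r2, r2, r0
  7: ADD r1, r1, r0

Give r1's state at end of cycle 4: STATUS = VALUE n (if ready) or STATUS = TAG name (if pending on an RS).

STATUS = TAG Add2

cycle 1: issue SUB r2<-Add1 // r0:5,r1:4,r2:Add1,r3:8
cycle 2: issue ADD r3<-Add2 // r0:5,r1:4,r2:Add1,r3:Add2
cycle 3: CDB Add1=1; issue SUB r1<-Add1 // r0:5,r1:Add1,r2:1,r3:Add2
cycle 4: CDB Add2=13; issue ADD r1<-Add2 // r0:5,r1:Add2,r2:1,r3:13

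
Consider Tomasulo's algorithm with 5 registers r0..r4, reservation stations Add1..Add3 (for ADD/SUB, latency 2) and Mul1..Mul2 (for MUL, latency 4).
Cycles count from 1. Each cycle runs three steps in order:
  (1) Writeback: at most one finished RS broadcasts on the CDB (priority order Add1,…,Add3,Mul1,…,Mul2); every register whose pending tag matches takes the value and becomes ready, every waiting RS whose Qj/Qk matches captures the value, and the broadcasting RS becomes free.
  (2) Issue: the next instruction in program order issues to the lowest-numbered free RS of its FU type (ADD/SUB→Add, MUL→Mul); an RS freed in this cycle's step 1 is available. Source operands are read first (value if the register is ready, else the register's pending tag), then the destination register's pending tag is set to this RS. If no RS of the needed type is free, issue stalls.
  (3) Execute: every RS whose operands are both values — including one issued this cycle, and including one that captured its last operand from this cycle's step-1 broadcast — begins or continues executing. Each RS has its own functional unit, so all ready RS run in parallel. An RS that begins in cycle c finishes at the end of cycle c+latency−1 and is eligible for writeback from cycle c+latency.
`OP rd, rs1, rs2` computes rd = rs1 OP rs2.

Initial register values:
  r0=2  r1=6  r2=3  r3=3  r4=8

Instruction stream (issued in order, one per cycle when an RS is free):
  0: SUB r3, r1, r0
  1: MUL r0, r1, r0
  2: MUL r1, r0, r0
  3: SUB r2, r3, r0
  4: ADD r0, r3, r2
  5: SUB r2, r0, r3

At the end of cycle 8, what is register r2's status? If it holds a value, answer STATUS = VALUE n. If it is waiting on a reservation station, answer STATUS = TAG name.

STATUS = TAG Add3

c1: issue SUB r3<-Add1 | r0:2,r1:6,r2:3,r3:Add1,r4:8
c2: issue MUL r0<-Mul1 | r0:Mul1,r1:6,r2:3,r3:Add1,r4:8
c3: CDB Add1=4; issue MUL r1<-Mul2 | r0:Mul1,r1:Mul2,r2:3,r3:4,r4:8
c4: issue SUB r2<-Add1 | r0:Mul1,r1:Mul2,r2:Add1,r3:4,r4:8
c5: issue ADD r0<-Add2 | r0:Add2,r1:Mul2,r2:Add1,r3:4,r4:8
c6: CDB Mul1=12; issue SUB r2<-Add3 | r0:Add2,r1:Mul2,r2:Add3,r3:4,r4:8
c7: - | r0:Add2,r1:Mul2,r2:Add3,r3:4,r4:8
c8: CDB Add1=-8 | r0:Add2,r1:Mul2,r2:Add3,r3:4,r4:8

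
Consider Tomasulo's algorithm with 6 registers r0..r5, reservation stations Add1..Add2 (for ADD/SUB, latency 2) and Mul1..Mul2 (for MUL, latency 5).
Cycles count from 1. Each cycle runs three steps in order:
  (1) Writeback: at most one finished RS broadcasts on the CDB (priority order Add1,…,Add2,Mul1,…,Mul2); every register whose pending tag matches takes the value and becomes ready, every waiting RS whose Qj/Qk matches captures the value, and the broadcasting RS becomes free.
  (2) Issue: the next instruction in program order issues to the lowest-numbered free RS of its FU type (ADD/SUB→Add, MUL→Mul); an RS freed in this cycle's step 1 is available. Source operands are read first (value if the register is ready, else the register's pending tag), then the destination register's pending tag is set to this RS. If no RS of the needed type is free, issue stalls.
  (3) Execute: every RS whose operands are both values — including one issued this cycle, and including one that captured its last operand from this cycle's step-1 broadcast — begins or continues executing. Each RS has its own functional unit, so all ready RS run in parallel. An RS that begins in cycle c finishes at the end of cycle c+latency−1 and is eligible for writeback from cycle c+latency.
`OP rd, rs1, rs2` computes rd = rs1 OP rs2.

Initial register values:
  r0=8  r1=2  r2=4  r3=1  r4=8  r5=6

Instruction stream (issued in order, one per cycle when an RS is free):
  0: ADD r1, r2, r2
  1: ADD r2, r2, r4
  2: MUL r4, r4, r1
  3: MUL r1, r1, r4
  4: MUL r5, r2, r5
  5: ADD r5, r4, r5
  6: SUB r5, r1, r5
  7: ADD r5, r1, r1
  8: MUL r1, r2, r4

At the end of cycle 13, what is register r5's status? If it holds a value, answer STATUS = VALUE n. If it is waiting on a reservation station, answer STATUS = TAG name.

STATUS = TAG Add2

  c1: issue ADD r1<-Add1  regs: r0:8,r1:Add1,r2:4,r3:1,r4:8,r5:6
  c2: issue ADD r2<-Add2  regs: r0:8,r1:Add1,r2:Add2,r3:1,r4:8,r5:6
  c3: CDB Add1=8; issue MUL r4<-Mul1  regs: r0:8,r1:8,r2:Add2,r3:1,r4:Mul1,r5:6
  c4: CDB Add2=12; issue MUL r1<-Mul2  regs: r0:8,r1:Mul2,r2:12,r3:1,r4:Mul1,r5:6
  c5: stall  regs: r0:8,r1:Mul2,r2:12,r3:1,r4:Mul1,r5:6
  c6: stall  regs: r0:8,r1:Mul2,r2:12,r3:1,r4:Mul1,r5:6
  c7: stall  regs: r0:8,r1:Mul2,r2:12,r3:1,r4:Mul1,r5:6
  c8: CDB Mul1=64; issue MUL r5<-Mul1  regs: r0:8,r1:Mul2,r2:12,r3:1,r4:64,r5:Mul1
  c9: issue ADD r5<-Add1  regs: r0:8,r1:Mul2,r2:12,r3:1,r4:64,r5:Add1
  c10: issue SUB r5<-Add2  regs: r0:8,r1:Mul2,r2:12,r3:1,r4:64,r5:Add2
  c11: stall  regs: r0:8,r1:Mul2,r2:12,r3:1,r4:64,r5:Add2
  c12: stall  regs: r0:8,r1:Mul2,r2:12,r3:1,r4:64,r5:Add2
  c13: CDB Mul1=72; stall  regs: r0:8,r1:Mul2,r2:12,r3:1,r4:64,r5:Add2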